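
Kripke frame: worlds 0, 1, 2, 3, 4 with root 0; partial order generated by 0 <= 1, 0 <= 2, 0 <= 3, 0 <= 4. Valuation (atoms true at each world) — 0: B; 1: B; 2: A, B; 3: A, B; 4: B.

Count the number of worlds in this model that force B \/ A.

5

0: forces it.
1: forces it.
2: forces it.
3: forces it.
4: forces it.
Worlds forcing the formula: {0, 1, 2, 3, 4}.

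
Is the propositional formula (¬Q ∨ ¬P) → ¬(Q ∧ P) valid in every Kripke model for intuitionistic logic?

This is a constructively valid De Morgan direction (disjunction of negations to negated conjunction), which is intuitionistically derivable.
If ¬Q holds at a world then no accessible world forces Q, hence none forces Q ∧ P; likewise for ¬P.

Yes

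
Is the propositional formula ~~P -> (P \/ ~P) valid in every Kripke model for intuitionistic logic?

This is a variant of double-negation elimination (deriving excluded middle from double negation), which is not intuitionistically valid.
A Kripke countermodel: worlds s0, s1; order generated by s0 <= s1; atoms true at each world — s0:{}; s1:{P}.
s0 ||-/- ~~P -> (P \/ ~P): already at s0 itself, s0 ||- ~~P but s0 ||-/- P \/ ~P.
s0 ||-/- P \/ ~P: neither disjunct is forced at s0.
s0 lacks atom P, so s0 ||-/- P.
So the root s0 does not force the formula.

No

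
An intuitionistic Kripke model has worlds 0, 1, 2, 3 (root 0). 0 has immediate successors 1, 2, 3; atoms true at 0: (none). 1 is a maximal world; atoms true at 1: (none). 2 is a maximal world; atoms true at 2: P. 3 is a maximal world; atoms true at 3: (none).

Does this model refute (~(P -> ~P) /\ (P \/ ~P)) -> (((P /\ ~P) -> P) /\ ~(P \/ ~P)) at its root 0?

0 ||-/- (~(P -> ~P) /\ (P \/ ~P)) -> (((P /\ ~P) -> P) /\ ~(P \/ ~P)): at the accessible world 2, 2 ||- ~(P -> ~P) /\ (P \/ ~P) but 2 ||-/- ((P /\ ~P) -> P) /\ ~(P \/ ~P).
2 ||-/- ((P /\ ~P) -> P) /\ ~(P \/ ~P) since 2 fails ~(P \/ ~P).
So the root 0 does not force (~(P -> ~P) /\ (P \/ ~P)) -> (((P /\ ~P) -> P) /\ ~(P \/ ~P)); the model is a countermodel.

Yes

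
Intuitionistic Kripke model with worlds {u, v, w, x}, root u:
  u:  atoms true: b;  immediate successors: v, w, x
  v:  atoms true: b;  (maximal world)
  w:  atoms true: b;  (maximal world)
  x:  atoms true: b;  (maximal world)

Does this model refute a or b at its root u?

u forces a or b via the disjunct b.
So the root u forces a or b; the model is not a countermodel.

No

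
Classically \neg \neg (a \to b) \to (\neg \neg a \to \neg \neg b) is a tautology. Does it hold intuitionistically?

This is the distribution of double negation over implication, which is intuitionistically derivable.
Assume \neg \neg (a \to b) and \neg \neg a; suppose \neg b. Then a \to b would give \neg a (by contraposition), contradicting \neg \neg a; so \neg (a \to b), contradicting \neg \neg (a \to b). Hence \neg \neg b.

Yes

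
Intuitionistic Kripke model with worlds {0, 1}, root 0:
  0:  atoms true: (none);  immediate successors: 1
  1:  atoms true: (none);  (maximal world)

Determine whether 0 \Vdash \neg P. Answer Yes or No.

Yes

0 \Vdash \neg P: no world accessible from 0 forces P.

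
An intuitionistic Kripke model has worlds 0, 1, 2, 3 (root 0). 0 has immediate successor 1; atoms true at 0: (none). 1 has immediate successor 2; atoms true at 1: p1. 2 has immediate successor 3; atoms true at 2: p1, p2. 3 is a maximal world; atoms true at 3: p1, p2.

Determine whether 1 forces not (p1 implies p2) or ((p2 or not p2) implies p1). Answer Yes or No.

Yes

1 forces not (p1 implies p2) or ((p2 or not p2) implies p1) via the disjunct (p2 or not p2) implies p1.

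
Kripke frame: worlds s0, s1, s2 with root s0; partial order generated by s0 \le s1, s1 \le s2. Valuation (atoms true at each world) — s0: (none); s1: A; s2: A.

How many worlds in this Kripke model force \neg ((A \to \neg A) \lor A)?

0

s0: does not force it — s0 \nVdash \neg ((A \to \neg A) \lor A) since s1 is accessible from s0 and s1 \Vdash (A \to \neg A) \lor A.
s1: does not force it — s1 \nVdash \neg ((A \to \neg A) \lor A) since s1 is accessible from s1 and s1 \Vdash (A \to \neg A) \lor A.
s2: does not force it — s2 \nVdash \neg ((A \to \neg A) \lor A) since s2 is accessible from s2 and s2 \Vdash (A \to \neg A) \lor A.
Worlds forcing the formula: { }.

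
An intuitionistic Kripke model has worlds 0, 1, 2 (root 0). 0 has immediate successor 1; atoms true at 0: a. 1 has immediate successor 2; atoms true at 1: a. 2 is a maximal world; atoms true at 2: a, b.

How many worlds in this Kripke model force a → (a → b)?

0: does not force it — 0 ⊮ a → (a → b): already at 0 itself, 0 ⊩ a but 0 ⊮ a → b.
1: does not force it.
2: forces it.
Worlds forcing the formula: {2}.

1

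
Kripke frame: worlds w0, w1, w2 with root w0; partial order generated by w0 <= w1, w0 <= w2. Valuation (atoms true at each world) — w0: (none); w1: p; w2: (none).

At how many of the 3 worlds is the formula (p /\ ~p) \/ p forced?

w0: does not force it — w0 ||-/- (p /\ ~p) \/ p: neither disjunct is forced at w0.
w1: forces it.
w2: does not force it.
Worlds forcing the formula: {w1}.

1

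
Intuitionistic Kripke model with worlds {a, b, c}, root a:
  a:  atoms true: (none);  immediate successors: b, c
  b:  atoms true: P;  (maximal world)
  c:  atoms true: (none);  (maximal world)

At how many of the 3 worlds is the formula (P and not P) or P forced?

1

a: does not force it — a does not force (P and not P) or P: neither disjunct is forced at a.
b: forces it.
c: does not force it — c does not force (P and not P) or P: neither disjunct is forced at c.
Worlds forcing the formula: {b}.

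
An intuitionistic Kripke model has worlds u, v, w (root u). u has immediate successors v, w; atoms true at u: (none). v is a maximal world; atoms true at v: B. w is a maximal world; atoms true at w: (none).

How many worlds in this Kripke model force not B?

u: does not force it — u does not force not B since v is accessible from u and v forces B.
v: does not force it — v does not force not B since v is accessible from v and v forces B.
w: forces it.
Worlds forcing the formula: {w}.

1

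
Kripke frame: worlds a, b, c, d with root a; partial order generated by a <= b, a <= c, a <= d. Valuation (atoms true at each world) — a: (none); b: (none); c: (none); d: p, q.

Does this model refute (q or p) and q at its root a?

a does not force (q or p) and q since a fails q or p.
So the root a does not force (q or p) and q; the model is a countermodel.

Yes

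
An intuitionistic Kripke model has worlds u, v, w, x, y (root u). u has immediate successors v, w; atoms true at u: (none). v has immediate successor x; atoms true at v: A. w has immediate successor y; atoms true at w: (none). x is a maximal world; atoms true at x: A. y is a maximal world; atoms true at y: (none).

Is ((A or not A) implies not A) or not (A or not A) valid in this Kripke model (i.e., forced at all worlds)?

No

Not every world: u does not force ((A or not A) implies not A) or not (A or not A).
u does not force ((A or not A) implies not A) or not (A or not A): neither disjunct is forced at u.
u does not force (A or not A) implies not A: at the accessible world v, v forces A or not A but v does not force not A.
v does not force not A since v is accessible from v and v forces A.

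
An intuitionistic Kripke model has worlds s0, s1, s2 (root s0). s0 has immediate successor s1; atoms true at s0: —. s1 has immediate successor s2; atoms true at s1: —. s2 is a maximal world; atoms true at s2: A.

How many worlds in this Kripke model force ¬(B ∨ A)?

s0: does not force it — s0 ⊮ ¬(B ∨ A) since s2 is accessible from s0 and s2 ⊩ B ∨ A.
s1: does not force it — s1 ⊮ ¬(B ∨ A) since s2 is accessible from s1 and s2 ⊩ B ∨ A.
s2: does not force it — s2 ⊮ ¬(B ∨ A) since s2 is accessible from s2 and s2 ⊩ B ∨ A.
Worlds forcing the formula: { }.

0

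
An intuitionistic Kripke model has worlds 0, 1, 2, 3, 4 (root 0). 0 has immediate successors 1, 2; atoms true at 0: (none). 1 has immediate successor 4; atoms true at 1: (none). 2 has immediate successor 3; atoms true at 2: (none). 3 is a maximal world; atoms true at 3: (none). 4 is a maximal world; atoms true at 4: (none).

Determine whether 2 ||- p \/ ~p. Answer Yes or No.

2 ||- p \/ ~p via the disjunct ~p.

Yes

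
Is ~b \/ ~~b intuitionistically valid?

This is the weak law of excluded middle, which is not intuitionistically valid.
A Kripke countermodel: worlds u0, u1, u2; order generated by u0 <= u1, u0 <= u2; atoms true at each world — u0:{}; u1:{b}; u2:{}.
u0 ||-/- ~b \/ ~~b: neither disjunct is forced at u0.
u0 ||-/- ~b since u1 is accessible from u0 and u1 ||- b.
So the root u0 does not force the formula.

No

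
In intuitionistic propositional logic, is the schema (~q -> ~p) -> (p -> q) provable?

No

This is the converse of contraposition, which is not intuitionistically valid.
A Kripke countermodel: worlds s0, s1; order generated by s0 <= s1; atoms true at each world — s0:{p}; s1:{p,q}.
s0 ||-/- (~q -> ~p) -> (p -> q): already at s0 itself, s0 ||- ~q -> ~p but s0 ||-/- p -> q.
s0 ||-/- p -> q: already at s0 itself, s0 ||- p but s0 ||-/- q.
s0 lacks atom q, so s0 ||-/- q.
So the root s0 does not force the formula.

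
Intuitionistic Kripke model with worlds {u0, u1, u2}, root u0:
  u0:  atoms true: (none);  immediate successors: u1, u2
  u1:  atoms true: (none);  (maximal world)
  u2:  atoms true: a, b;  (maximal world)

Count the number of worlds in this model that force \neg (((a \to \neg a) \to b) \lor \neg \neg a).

u0: does not force it — u0 \nVdash \neg (((a \to \neg a) \to b) \lor \neg \neg a) since u2 is accessible from u0 and u2 \Vdash ((a \to \neg a) \to b) \lor \neg \neg a.
u1: forces it.
u2: does not force it.
Worlds forcing the formula: {u1}.

1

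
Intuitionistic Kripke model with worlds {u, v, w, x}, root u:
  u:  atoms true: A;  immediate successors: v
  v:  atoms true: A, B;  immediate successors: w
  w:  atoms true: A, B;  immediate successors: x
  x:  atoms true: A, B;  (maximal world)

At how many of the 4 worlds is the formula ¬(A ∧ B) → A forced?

u: forces it.
v: forces it.
w: forces it.
x: forces it.
Worlds forcing the formula: {u, v, w, x}.

4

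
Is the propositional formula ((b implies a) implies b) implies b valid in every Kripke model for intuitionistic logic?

This is Peirce's law, which is not intuitionistically valid.
A Kripke countermodel: worlds u0, u1; order generated by u0 <= u1; atoms true at each world — u0:{}; u1:{b}.
u0 does not force ((b implies a) implies b) implies b: already at u0 itself, u0 forces (b implies a) implies b but u0 does not force b.
u0 lacks atom b, so u0 does not force b.
So the root u0 does not force the formula.

No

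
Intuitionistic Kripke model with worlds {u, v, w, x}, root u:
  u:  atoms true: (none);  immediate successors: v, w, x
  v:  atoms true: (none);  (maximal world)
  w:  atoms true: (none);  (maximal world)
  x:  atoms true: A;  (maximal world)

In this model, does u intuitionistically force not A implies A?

No

u does not force not A implies A: at the accessible world v, v forces not A but v does not force A.
v lacks atom A, so v does not force A.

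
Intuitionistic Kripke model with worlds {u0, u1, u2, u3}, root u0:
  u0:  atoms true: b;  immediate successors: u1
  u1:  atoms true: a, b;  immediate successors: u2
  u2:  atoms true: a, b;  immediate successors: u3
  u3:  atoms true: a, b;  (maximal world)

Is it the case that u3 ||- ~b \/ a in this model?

u3 ||- ~b \/ a via the disjunct a.

Yes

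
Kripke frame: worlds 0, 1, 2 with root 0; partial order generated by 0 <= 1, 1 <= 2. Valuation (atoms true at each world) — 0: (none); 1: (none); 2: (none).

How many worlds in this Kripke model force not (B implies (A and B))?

0

0: does not force it — 0 does not force not (B implies (A and B)) since 0 is accessible from 0 and 0 forces B implies (A and B).
1: does not force it — 1 does not force not (B implies (A and B)) since 1 is accessible from 1 and 1 forces B implies (A and B).
2: does not force it.
Worlds forcing the formula: { }.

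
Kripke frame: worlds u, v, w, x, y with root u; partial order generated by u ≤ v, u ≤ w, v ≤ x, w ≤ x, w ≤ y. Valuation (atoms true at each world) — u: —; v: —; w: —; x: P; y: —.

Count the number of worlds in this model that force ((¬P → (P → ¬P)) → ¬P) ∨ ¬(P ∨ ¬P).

u: does not force it — u ⊮ ((¬P → (P → ¬P)) → ¬P) ∨ ¬(P ∨ ¬P): neither disjunct is forced at u.
v: does not force it.
w: does not force it.
x: does not force it.
y: forces it.
Worlds forcing the formula: {y}.

1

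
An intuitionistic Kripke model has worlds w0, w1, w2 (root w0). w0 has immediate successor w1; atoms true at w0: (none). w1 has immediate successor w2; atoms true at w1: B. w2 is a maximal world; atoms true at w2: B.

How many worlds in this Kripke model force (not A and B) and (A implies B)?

w0: does not force it — w0 does not force (not A and B) and (A implies B) since w0 fails not A and B.
w1: forces it.
w2: forces it.
Worlds forcing the formula: {w1, w2}.

2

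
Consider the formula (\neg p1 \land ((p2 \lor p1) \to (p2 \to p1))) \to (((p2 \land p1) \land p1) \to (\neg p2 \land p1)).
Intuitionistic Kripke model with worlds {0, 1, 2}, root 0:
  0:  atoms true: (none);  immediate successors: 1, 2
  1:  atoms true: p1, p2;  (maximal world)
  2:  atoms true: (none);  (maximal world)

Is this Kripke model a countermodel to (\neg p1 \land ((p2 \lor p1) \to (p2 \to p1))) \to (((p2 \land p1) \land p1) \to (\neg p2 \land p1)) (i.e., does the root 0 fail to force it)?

0 \Vdash (\neg p1 \land ((p2 \lor p1) \to (p2 \to p1))) \to (((p2 \land p1) \land p1) \to (\neg p2 \land p1)): every world accessible from 0 that forces \neg p1 \land ((p2 \lor p1) \to (p2 \to p1)) (namely 2) also forces ((p2 \land p1) \land p1) \to (\neg p2 \land p1).
So the root 0 forces (\neg p1 \land ((p2 \lor p1) \to (p2 \to p1))) \to (((p2 \land p1) \land p1) \to (\neg p2 \land p1)); the model is not a countermodel.

No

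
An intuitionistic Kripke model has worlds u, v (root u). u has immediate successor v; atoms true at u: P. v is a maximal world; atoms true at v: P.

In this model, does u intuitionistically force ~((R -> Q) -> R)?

u ||- ~((R -> Q) -> R): no world accessible from u forces (R -> Q) -> R.

Yes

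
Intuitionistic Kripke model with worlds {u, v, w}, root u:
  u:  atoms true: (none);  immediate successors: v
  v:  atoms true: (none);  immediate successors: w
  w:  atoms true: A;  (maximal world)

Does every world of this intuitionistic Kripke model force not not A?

Yes

u forces not not A: no world accessible from u forces not A.
Since the root u forces not not A and forcing is persistent (monotone upward), every world forces it.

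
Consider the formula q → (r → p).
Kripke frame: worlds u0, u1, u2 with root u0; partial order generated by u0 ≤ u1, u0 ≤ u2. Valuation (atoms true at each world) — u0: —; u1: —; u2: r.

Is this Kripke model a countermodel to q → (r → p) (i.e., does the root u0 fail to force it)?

No

u0 ⊩ q → (r → p) vacuously: no world accessible from u0 forces the antecedent q.
So the root u0 forces q → (r → p); the model is not a countermodel.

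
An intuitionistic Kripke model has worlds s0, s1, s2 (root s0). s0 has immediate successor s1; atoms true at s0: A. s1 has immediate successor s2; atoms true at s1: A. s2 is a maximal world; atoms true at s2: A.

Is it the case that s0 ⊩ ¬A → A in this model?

s0 ⊩ ¬A → A vacuously: no world accessible from s0 forces the antecedent ¬A.

Yes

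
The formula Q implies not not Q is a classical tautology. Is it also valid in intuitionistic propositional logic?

This is double-negation introduction, which is intuitionistically derivable.
If a world forces Q then every accessible world forces Q (persistence), so none forces not Q; hence not not Q.

Yes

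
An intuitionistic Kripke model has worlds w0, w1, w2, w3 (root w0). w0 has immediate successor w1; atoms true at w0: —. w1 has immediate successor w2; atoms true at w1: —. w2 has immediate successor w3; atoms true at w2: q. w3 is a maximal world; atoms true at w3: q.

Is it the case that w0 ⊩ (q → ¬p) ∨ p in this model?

Yes

w0 ⊩ (q → ¬p) ∨ p via the disjunct q → ¬p.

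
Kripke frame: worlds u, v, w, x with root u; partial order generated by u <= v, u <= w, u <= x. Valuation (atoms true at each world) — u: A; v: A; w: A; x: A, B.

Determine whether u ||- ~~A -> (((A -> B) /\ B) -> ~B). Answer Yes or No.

u ||-/- ~~A -> (((A -> B) /\ B) -> ~B): already at u itself, u ||- ~~A but u ||-/- ((A -> B) /\ B) -> ~B.
u ||-/- ((A -> B) /\ B) -> ~B: at the accessible world x, x ||- (A -> B) /\ B but x ||-/- ~B.
x ||-/- ~B since x is accessible from x and x ||- B.

No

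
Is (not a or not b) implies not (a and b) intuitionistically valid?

This is a constructively valid De Morgan direction (disjunction of negations to negated conjunction), which is intuitionistically derivable.
If not a holds at a world then no accessible world forces a, hence none forces a and b; likewise for not b.

Yes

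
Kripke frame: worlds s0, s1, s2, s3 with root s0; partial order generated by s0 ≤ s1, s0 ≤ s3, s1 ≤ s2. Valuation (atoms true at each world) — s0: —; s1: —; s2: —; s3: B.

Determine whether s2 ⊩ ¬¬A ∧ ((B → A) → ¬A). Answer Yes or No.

No

s2 ⊮ ¬¬A ∧ ((B → A) → ¬A) since s2 fails ¬¬A.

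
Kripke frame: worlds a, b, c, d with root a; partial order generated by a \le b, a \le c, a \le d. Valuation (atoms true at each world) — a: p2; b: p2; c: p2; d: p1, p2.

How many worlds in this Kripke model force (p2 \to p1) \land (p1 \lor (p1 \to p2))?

1

a: does not force it — a \nVdash (p2 \to p1) \land (p1 \lor (p1 \to p2)) since a fails p2 \to p1.
b: does not force it — b \nVdash (p2 \to p1) \land (p1 \lor (p1 \to p2)) since b fails p2 \to p1.
c: does not force it — c \nVdash (p2 \to p1) \land (p1 \lor (p1 \to p2)) since c fails p2 \to p1.
d: forces it.
Worlds forcing the formula: {d}.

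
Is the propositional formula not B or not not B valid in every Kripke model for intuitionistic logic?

This is the weak law of excluded middle, which is not intuitionistically valid.
A Kripke countermodel: worlds w0, w1, w2; order generated by w0 <= w1, w0 <= w2; atoms true at each world — w0:{}; w1:{B}; w2:{}.
w0 does not force not B or not not B: neither disjunct is forced at w0.
w0 does not force not B since w1 is accessible from w0 and w1 forces B.
So the root w0 does not force the formula.

No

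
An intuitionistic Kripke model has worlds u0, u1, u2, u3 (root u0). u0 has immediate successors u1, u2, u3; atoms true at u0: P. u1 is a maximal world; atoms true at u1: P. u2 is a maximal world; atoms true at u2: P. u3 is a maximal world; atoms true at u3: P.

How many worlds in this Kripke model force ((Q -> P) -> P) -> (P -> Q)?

0

u0: does not force it — u0 ||-/- ((Q -> P) -> P) -> (P -> Q): already at u0 itself, u0 ||- (Q -> P) -> P but u0 ||-/- P -> Q.
u1: does not force it.
u2: does not force it.
u3: does not force it.
Worlds forcing the formula: { }.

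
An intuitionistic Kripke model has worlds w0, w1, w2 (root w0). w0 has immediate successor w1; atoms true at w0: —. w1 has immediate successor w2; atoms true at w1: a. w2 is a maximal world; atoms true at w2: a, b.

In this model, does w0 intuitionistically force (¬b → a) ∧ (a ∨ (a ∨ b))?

No

w0 ⊮ (¬b → a) ∧ (a ∨ (a ∨ b)) since w0 fails a ∨ (a ∨ b).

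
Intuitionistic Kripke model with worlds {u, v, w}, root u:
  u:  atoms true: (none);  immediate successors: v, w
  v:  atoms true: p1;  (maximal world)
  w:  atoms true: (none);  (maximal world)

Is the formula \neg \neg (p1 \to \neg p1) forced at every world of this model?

No

Not every world: u \nVdash \neg \neg (p1 \to \neg p1).
u \nVdash \neg \neg (p1 \to \neg p1) since v is accessible from u and v \Vdash \neg (p1 \to \neg p1).
v \Vdash \neg (p1 \to \neg p1): no world accessible from v forces p1 \to \neg p1.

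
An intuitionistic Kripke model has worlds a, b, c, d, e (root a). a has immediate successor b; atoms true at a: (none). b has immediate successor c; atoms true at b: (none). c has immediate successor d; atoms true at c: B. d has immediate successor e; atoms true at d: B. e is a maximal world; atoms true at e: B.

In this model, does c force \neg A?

Yes

c \Vdash \neg A: no world accessible from c forces A.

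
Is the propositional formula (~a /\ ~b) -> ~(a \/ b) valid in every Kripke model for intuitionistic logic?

Yes

This is a constructively valid De Morgan direction (conjunction of negations to negated disjunction), which is intuitionistically derivable.
If both ~a and ~b hold at a world, no accessible world forces a or forces b, so none forces a \/ b.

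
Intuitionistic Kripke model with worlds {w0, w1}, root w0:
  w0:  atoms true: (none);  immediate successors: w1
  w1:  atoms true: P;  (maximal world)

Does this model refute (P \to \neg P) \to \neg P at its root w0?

w0 \Vdash (P \to \neg P) \to \neg P vacuously: no world accessible from w0 forces the antecedent P \to \neg P.
So the root w0 forces (P \to \neg P) \to \neg P; the model is not a countermodel.

No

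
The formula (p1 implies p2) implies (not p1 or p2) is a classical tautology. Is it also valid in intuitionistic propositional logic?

This is the material-implication-as-disjunction principle, which is not intuitionistically valid.
A Kripke countermodel: worlds 0, 1; order generated by 0 <= 1; atoms true at each world — 0:{}; 1:{p1,p2}.
0 does not force (p1 implies p2) implies (not p1 or p2): already at 0 itself, 0 forces p1 implies p2 but 0 does not force not p1 or p2.
0 does not force not p1 or p2: neither disjunct is forced at 0.
0 does not force not p1 since 1 is accessible from 0 and 1 forces p1.
So the root 0 does not force the formula.

No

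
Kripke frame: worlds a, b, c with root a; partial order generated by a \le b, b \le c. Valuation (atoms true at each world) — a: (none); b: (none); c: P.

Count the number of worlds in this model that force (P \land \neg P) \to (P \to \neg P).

3

a: forces it.
b: forces it.
c: forces it.
Worlds forcing the formula: {a, b, c}.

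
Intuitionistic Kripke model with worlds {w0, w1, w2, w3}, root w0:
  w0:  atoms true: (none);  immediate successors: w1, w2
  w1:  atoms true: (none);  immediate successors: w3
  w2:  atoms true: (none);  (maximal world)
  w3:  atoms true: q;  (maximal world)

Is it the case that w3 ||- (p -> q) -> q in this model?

w3 ||- (p -> q) -> q: every world accessible from w3 that forces p -> q (namely w3) also forces q.

Yes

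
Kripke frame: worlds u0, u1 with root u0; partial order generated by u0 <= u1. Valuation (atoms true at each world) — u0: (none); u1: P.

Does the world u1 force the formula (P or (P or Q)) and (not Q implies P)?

u1 forces (P or (P or Q)) and (not Q implies P) since u1 forces both conjuncts.

Yes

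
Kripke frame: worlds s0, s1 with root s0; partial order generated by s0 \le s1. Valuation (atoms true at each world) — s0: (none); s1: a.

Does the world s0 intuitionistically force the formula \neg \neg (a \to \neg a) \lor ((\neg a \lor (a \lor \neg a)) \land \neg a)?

No

s0 \nVdash \neg \neg (a \to \neg a) \lor ((\neg a \lor (a \lor \neg a)) \land \neg a): neither disjunct is forced at s0.
s0 \nVdash \neg \neg (a \to \neg a) since s0 is accessible from s0 and s0 \Vdash \neg (a \to \neg a).
s0 \Vdash \neg (a \to \neg a): no world accessible from s0 forces a \to \neg a.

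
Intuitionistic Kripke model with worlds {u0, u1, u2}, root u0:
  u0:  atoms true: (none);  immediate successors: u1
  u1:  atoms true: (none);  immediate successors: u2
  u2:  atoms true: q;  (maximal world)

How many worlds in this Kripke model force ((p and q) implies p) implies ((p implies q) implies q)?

u0: does not force it — u0 does not force ((p and q) implies p) implies ((p implies q) implies q): already at u0 itself, u0 forces (p and q) implies p but u0 does not force (p implies q) implies q.
u1: does not force it — u1 does not force ((p and q) implies p) implies ((p implies q) implies q): already at u1 itself, u1 forces (p and q) implies p but u1 does not force (p implies q) implies q.
u2: forces it.
Worlds forcing the formula: {u2}.

1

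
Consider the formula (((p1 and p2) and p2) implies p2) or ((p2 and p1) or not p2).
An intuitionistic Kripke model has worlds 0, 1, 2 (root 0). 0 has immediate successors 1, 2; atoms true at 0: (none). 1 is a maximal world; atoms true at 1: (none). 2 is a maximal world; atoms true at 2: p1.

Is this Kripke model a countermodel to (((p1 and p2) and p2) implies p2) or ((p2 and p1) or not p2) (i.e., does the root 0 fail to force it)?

No

0 forces (((p1 and p2) and p2) implies p2) or ((p2 and p1) or not p2) via the disjunct ((p1 and p2) and p2) implies p2.
So the root 0 forces (((p1 and p2) and p2) implies p2) or ((p2 and p1) or not p2); the model is not a countermodel.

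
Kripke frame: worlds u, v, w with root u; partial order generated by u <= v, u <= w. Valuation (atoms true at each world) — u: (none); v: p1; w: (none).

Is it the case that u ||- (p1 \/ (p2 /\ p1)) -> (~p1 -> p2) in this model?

Yes

u ||- (p1 \/ (p2 /\ p1)) -> (~p1 -> p2): every world accessible from u that forces p1 \/ (p2 /\ p1) (namely v) also forces ~p1 -> p2.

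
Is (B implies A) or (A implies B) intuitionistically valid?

This is the Gödel–Dummett linearity axiom, which is not intuitionistically valid.
A Kripke countermodel: worlds w0, w1, w2; order generated by w0 <= w1, w0 <= w2; atoms true at each world — w0:{}; w1:{B}; w2:{A}.
w0 does not force (B implies A) or (A implies B): neither disjunct is forced at w0.
w0 does not force B implies A: at the accessible world w1, w1 forces B but w1 does not force A.
w1 lacks atom A, so w1 does not force A.
So the root w0 does not force the formula.

No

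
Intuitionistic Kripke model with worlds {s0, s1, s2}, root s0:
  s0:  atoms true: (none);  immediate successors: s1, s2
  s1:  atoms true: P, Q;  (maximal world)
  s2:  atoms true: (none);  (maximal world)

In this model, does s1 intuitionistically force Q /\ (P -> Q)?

Yes

s1 ||- Q /\ (P -> Q) since s1 forces both conjuncts.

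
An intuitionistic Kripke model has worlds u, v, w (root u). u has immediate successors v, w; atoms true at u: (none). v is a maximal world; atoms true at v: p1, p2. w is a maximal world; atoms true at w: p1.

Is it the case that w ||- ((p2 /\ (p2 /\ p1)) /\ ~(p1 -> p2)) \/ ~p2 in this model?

w ||- ((p2 /\ (p2 /\ p1)) /\ ~(p1 -> p2)) \/ ~p2 via the disjunct ~p2.

Yes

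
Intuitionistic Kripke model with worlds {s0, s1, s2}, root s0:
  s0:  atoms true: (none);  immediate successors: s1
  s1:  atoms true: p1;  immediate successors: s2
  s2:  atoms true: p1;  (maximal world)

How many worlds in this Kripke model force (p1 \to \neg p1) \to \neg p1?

s0: forces it.
s1: forces it.
s2: forces it.
Worlds forcing the formula: {s0, s1, s2}.

3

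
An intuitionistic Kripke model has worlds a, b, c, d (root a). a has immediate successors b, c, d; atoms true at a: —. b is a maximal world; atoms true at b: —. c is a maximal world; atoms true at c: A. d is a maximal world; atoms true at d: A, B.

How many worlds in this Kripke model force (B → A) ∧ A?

a: does not force it — a ⊮ (B → A) ∧ A since a fails A.
b: does not force it — b ⊮ (B → A) ∧ A since b fails A.
c: forces it.
d: forces it.
Worlds forcing the formula: {c, d}.

2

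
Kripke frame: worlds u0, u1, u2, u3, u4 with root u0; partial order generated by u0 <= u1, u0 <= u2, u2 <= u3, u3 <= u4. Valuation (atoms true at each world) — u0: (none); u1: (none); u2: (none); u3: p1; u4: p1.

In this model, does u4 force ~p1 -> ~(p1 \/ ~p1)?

u4 ||- ~p1 -> ~(p1 \/ ~p1) vacuously: no world accessible from u4 forces the antecedent ~p1.

Yes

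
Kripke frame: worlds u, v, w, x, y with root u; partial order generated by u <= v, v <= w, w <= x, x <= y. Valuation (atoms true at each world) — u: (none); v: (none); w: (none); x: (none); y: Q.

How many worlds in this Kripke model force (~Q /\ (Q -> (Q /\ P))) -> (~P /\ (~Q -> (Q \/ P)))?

5

u: forces it.
v: forces it.
w: forces it.
x: forces it.
y: forces it.
Worlds forcing the formula: {u, v, w, x, y}.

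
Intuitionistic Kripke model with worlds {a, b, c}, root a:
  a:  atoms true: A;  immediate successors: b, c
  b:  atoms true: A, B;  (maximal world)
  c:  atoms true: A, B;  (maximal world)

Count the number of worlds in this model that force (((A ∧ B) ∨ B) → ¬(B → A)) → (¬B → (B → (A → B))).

a: forces it.
b: forces it.
c: forces it.
Worlds forcing the formula: {a, b, c}.

3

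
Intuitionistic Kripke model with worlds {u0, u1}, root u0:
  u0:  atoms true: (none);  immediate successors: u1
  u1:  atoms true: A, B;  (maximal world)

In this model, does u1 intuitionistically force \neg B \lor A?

u1 \Vdash \neg B \lor A via the disjunct A.

Yes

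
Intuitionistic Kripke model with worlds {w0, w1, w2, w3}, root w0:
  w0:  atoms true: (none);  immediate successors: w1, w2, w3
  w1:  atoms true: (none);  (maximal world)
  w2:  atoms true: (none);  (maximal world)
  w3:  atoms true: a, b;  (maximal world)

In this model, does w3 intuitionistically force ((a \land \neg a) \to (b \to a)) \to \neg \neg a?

w3 \Vdash ((a \land \neg a) \to (b \to a)) \to \neg \neg a: every world accessible from w3 that forces (a \land \neg a) \to (b \to a) (namely w3) also forces \neg \neg a.

Yes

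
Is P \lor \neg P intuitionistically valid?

This is the law of excluded middle, which is not intuitionistically valid.
A Kripke countermodel: worlds w0, w1; order generated by w0 \le w1; atoms true at each world — w0:{}; w1:{P}.
w0 \nVdash P \lor \neg P: neither disjunct is forced at w0.
w0 lacks atom P, so w0 \nVdash P.
So the root w0 does not force the formula.

No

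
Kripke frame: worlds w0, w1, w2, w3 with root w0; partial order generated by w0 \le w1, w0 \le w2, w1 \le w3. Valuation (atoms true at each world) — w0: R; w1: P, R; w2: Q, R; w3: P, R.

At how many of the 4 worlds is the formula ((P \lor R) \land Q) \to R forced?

w0: forces it.
w1: forces it.
w2: forces it.
w3: forces it.
Worlds forcing the formula: {w0, w1, w2, w3}.

4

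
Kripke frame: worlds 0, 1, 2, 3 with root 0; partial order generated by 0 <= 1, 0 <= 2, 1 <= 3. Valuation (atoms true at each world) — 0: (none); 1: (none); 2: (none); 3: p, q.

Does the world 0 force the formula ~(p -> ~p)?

0 ||-/- ~(p -> ~p) since 2 is accessible from 0 and 2 ||- p -> ~p.
2 ||- p -> ~p vacuously: no world accessible from 2 forces the antecedent p.

No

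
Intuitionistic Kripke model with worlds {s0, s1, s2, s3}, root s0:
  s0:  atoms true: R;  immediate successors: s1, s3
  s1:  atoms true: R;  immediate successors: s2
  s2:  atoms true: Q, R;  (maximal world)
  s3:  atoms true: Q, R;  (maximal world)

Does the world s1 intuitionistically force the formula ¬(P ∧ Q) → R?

Yes

s1 ⊩ ¬(P ∧ Q) → R: every world accessible from s1 that forces ¬(P ∧ Q) (namely s1, s2) also forces R.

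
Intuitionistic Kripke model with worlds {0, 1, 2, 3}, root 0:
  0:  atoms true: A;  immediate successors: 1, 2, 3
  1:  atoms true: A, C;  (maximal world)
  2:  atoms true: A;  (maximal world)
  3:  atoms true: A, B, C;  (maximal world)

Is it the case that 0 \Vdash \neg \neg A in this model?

Yes

0 \Vdash \neg \neg A: no world accessible from 0 forces \neg A.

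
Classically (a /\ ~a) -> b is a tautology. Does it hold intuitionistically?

This is an instance of ex falso quodlibet, which is intuitionistically derivable.
No world can force both a and ~a, so the antecedent a /\ ~a is never forced and the implication holds vacuously at every world.

Yes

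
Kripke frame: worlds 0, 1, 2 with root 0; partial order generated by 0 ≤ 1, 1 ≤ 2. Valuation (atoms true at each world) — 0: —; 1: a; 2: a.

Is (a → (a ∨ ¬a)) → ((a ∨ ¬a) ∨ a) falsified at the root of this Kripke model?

0 ⊮ (a → (a ∨ ¬a)) → ((a ∨ ¬a) ∨ a): already at 0 itself, 0 ⊩ a → (a ∨ ¬a) but 0 ⊮ (a ∨ ¬a) ∨ a.
0 ⊮ (a ∨ ¬a) ∨ a: neither disjunct is forced at 0.
0 ⊮ a ∨ ¬a: neither disjunct is forced at 0.
So the root 0 does not force (a → (a ∨ ¬a)) → ((a ∨ ¬a) ∨ a); the model is a countermodel.

Yes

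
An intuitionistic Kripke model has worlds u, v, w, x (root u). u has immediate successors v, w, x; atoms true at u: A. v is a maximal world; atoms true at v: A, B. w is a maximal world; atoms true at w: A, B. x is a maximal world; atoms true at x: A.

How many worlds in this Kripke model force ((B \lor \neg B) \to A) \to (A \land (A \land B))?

u: does not force it — u \nVdash ((B \lor \neg B) \to A) \to (A \land (A \land B)): already at u itself, u \Vdash (B \lor \neg B) \to A but u \nVdash A \land (A \land B).
v: forces it.
w: forces it.
x: does not force it — x \nVdash ((B \lor \neg B) \to A) \to (A \land (A \land B)): already at x itself, x \Vdash (B \lor \neg B) \to A but x \nVdash A \land (A \land B).
Worlds forcing the formula: {v, w}.

2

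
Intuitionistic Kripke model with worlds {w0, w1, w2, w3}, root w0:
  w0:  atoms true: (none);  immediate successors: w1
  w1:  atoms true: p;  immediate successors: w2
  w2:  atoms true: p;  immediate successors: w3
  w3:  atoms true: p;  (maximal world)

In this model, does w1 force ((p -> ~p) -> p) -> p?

Yes

w1 ||- ((p -> ~p) -> p) -> p: every world accessible from w1 that forces (p -> ~p) -> p (namely w1, w2, w3) also forces p.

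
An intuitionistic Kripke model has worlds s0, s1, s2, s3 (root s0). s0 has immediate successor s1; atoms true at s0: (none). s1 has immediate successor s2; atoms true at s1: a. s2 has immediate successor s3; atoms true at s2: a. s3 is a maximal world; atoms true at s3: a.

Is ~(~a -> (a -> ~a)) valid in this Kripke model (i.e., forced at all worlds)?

No

Not every world: s0 ||-/- ~(~a -> (a -> ~a)).
s0 ||-/- ~(~a -> (a -> ~a)) since s0 is accessible from s0 and s0 ||- ~a -> (a -> ~a).
s0 ||- ~a -> (a -> ~a) vacuously: no world accessible from s0 forces the antecedent ~a.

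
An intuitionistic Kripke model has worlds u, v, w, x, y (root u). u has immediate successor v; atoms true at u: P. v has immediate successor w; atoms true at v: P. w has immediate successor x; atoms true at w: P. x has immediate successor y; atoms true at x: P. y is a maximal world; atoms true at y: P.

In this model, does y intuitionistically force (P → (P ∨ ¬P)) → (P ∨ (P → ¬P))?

Yes

y ⊩ (P → (P ∨ ¬P)) → (P ∨ (P → ¬P)): every world accessible from y that forces P → (P ∨ ¬P) (namely y) also forces P ∨ (P → ¬P).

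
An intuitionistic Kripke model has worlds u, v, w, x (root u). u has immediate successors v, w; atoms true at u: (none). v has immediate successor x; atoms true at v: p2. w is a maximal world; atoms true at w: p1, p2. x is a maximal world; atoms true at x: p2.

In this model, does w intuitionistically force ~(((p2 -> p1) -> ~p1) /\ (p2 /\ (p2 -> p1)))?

Yes

w ||- ~(((p2 -> p1) -> ~p1) /\ (p2 /\ (p2 -> p1))): no world accessible from w forces ((p2 -> p1) -> ~p1) /\ (p2 /\ (p2 -> p1)).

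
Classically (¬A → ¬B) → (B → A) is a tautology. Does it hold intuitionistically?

This is the converse of contraposition, which is not intuitionistically valid.
A Kripke countermodel: worlds s0, s1; order generated by s0 ≤ s1; atoms true at each world — s0:{B}; s1:{A,B}.
s0 ⊮ (¬A → ¬B) → (B → A): already at s0 itself, s0 ⊩ ¬A → ¬B but s0 ⊮ B → A.
s0 ⊮ B → A: already at s0 itself, s0 ⊩ B but s0 ⊮ A.
s0 lacks atom A, so s0 ⊮ A.
So the root s0 does not force the formula.

No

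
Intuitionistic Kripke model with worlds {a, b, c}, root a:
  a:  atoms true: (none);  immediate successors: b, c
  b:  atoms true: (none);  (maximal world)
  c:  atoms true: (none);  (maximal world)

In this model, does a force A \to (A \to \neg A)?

Yes

a \Vdash A \to (A \to \neg A) vacuously: no world accessible from a forces the antecedent A.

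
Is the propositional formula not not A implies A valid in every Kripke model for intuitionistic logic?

No

This is double-negation elimination, which is not intuitionistically valid.
A Kripke countermodel: worlds w0, w1; order generated by w0 <= w1; atoms true at each world — w0:{}; w1:{A}.
w0 does not force not not A implies A: already at w0 itself, w0 forces not not A but w0 does not force A.
w0 lacks atom A, so w0 does not force A.
So the root w0 does not force the formula.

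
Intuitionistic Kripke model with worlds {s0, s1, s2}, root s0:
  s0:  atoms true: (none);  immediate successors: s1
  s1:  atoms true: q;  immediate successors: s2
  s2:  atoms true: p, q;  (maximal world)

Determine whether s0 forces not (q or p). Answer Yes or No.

No

s0 does not force not (q or p) since s1 is accessible from s0 and s1 forces q or p.
s1 forces q or p via the disjunct q.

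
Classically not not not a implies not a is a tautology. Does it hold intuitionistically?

Yes

This is triple-negation reduction, which is intuitionistically derivable.
Assume not not not a and suppose a. Then not not a (double-negation introduction), contradicting not not not a. So not a.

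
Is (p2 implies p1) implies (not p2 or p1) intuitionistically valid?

This is the material-implication-as-disjunction principle, which is not intuitionistically valid.
A Kripke countermodel: worlds w0, w1; order generated by w0 <= w1; atoms true at each world — w0:{}; w1:{p1,p2}.
w0 does not force (p2 implies p1) implies (not p2 or p1): already at w0 itself, w0 forces p2 implies p1 but w0 does not force not p2 or p1.
w0 does not force not p2 or p1: neither disjunct is forced at w0.
w0 does not force not p2 since w1 is accessible from w0 and w1 forces p2.
So the root w0 does not force the formula.

No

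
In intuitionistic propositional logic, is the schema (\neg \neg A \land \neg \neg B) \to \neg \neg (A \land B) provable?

This is the distribution of double negation over conjunction, which is intuitionistically derivable.
Assume \neg \neg A, \neg \neg B, and \neg (A \land B). From A we'd get \neg B (since A \land B is refuted), contradicting \neg \neg B; so \neg A, contradicting \neg \neg A.

Yes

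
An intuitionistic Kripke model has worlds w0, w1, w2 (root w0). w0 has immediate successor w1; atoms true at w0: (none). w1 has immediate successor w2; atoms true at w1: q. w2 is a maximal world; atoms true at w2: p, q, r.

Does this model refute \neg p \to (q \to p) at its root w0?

No

w0 \Vdash \neg p \to (q \to p) vacuously: no world accessible from w0 forces the antecedent \neg p.
So the root w0 forces \neg p \to (q \to p); the model is not a countermodel.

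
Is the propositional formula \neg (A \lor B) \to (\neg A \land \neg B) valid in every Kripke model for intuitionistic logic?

This is a constructively valid De Morgan direction (negated disjunction to conjunction of negations), which is intuitionistically derivable.
From \neg (A \lor B): if A held then A \lor B would, contradiction — so \neg A; similarly \neg B.

Yes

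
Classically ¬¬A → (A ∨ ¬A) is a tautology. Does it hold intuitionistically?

No

This is a variant of double-negation elimination (deriving excluded middle from double negation), which is not intuitionistically valid.
A Kripke countermodel: worlds s0, s1; order generated by s0 ≤ s1; atoms true at each world — s0:{}; s1:{A}.
s0 ⊮ ¬¬A → (A ∨ ¬A): already at s0 itself, s0 ⊩ ¬¬A but s0 ⊮ A ∨ ¬A.
s0 ⊮ A ∨ ¬A: neither disjunct is forced at s0.
s0 lacks atom A, so s0 ⊮ A.
So the root s0 does not force the formula.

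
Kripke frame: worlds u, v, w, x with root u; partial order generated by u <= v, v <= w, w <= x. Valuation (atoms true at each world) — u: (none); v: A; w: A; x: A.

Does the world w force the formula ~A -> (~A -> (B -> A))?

w ||- ~A -> (~A -> (B -> A)) vacuously: no world accessible from w forces the antecedent ~A.

Yes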